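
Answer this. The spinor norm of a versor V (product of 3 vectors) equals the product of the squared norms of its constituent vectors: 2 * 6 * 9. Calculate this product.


Spinor norm N(V) = |v1|^2 * |v2|^2 * ... * |v3|^2
= 2 * 6 * 9
Running product: 2, 12, 108
N(V) = 108


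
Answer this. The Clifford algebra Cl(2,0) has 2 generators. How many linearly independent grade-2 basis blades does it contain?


Number of grade-k basis blades in Cl(p,q) with n = p + q is C(n, k).
n = 2 + 0 = 2
C(2, 2) = 2! / (2! * 0!)
= 2 / (2 * 1)
= 1


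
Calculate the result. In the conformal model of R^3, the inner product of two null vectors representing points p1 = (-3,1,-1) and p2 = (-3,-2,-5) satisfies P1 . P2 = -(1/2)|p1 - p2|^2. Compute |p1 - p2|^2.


p1 - p2 = (0, 3, 4)
|p1 - p2|^2 = 0^2 + 3^2 + 4^2
= 0 + 9 + 16
= 25


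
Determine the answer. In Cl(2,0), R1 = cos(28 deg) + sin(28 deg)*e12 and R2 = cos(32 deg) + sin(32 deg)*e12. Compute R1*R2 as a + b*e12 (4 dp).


Same-plane rotors commute and their half-angles add:
R1*R2 = cos(a1 + a2) + sin(a1 + a2)*e12.
a1 + a2 = 28 + 32 = 60 deg
cos(60 deg) = 0.5000
sin(60 deg) = 0.8660
R1*R2 = 0.5000 + 0.8660*e12


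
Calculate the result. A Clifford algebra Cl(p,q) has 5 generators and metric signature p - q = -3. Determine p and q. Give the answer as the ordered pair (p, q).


We need p + q = 5 and p - q = -3.
Adding: 2p = 5 + (-3) = 2, so p = 1.
Then q = 5 - 1 = 4.
(p, q) = (1, 4)


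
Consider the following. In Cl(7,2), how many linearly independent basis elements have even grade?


Even subalgebra dimension = 2^(n-1)
n = 7 + 2 = 9
2^(9 - 1) = 2^8 = 256
Verification: sum of C(9,k) for even k = 1 + 36 + 126 + 84 + 9 = 256
Result = 256


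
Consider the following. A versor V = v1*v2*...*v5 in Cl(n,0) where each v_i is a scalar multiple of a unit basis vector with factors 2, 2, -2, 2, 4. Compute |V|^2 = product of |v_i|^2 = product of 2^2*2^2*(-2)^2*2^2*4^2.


Each vector v_i has |v_i|^2 = s_i^2
Squared scales: 2^2 = 4, 2^2 = 4, (-2)^2 = 4, 2^2 = 4, 4^2 = 16
|V|^2 = 4 * 4 * 4 * 4 * 16
= 4096


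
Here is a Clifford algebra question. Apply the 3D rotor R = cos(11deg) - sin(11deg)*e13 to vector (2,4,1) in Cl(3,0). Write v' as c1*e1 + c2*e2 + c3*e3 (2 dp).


Rotor R = cos(11deg) - sin(11deg)*e13
Rotation angle theta = 2 * 11 = 22 degrees in the e13 plane (e1 -> e3).
The component perpendicular to the plane (e2) is invariant: v'_2 = v2 = 4.00
cos(22deg) = 0.9272, sin(22deg) = 0.3746
v'_1 = v1*cos(theta) - v3*sin(theta) = 2*0.9272 - 1*0.3746 = 1.48
v'_3 = v1*sin(theta) + v3*cos(theta) = 2*0.3746 + 1*0.9272 = 1.68
v' = 1.48*e1 + 4.00*e2 + 1.68*e3


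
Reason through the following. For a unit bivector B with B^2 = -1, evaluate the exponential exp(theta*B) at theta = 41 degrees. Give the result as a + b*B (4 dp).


For a unit bivector B with B^2 = -1, the exponential series gives
e^(theta*B) = cos(theta) + sin(theta)*B (the GA analogue of Euler's formula).
theta = 41 degrees = 0.715585 rad
cos(41 deg) = 0.7547
sin(41 deg) = 0.6561
exp(theta*B) = 0.7547 + 0.6561*B


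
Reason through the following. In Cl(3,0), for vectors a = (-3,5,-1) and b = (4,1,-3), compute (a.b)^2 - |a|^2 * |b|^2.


a . b = (-3)*4 + 5*1 + (-1)*(-3)
= -12 + 5 + 3 = -4
|a|^2 = (-3)^2 + 5^2 + (-1)^2 = 35
|b|^2 = 4^2 + 1^2 + (-3)^2 = 26
(a.b)^2 = (-4)^2 = 16
|a|^2 * |b|^2 = 35 * 26 = 910
Result = 16 - 910 = -894


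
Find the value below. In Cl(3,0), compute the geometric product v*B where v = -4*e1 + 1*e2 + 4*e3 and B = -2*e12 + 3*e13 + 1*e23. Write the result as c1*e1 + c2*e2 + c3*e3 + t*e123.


vB has grade-1 (vector) and grade-3 (trivector) parts: vB = (v _| B) + (v ^ B).
Vector part <vB>_1:
  e1: -v2*b12 - v3*b13 = -(1)*(-2) - (4)*(3) = -10
  e2: v1*b12 - v3*b23 = (-4)*(-2) - (4)*(1) = 4
  e3: v1*b13 + v2*b23 = (-4)*(3) + (1)*(1) = -11
Trivector part <vB>_3:
  e123: v1*b23 - v2*b13 + v3*b12 = (-4)*(1) - (1)*(3) + (4)*(-2) = -15
vB = -10*e1 + 4*e2 - 11*e3 - 15*e123


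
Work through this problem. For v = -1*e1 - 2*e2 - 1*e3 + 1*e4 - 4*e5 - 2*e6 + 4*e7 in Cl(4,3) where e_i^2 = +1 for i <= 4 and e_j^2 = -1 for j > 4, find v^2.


v^2 = sum of c_i^2 * e_i^2
Positive signature terms (e_i^2 = +1): (-1)^2 + (-2)^2 + (-1)^2 + 1^2 = 7
Negative signature terms (e_j^2 = -1): (-4)^2 + (-2)^2 + 4^2 = 36
v^2 = 7 - 36 = -29


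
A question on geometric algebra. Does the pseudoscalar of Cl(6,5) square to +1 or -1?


The pseudoscalar I = e1...e_n (product of all n generators) of Cl(p,q) satisfies I^2 = (-1)^(q + n(n-1)/2).
p = 6, q = 5, n = p + q = 11
n(n-1)/2 = 11 * 10 / 2 = 55
Exponent = q + n(n-1)/2 = 5 + 55 = 60
I^2 = (-1)^60 = +1


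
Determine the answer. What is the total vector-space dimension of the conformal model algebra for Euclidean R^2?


The conformal model of R^2 uses Cl(3,1): the 2 Euclidean generators plus two extra orthogonal generators e+ (e+^2 = +1) and e- (e-^2 = -1), from which the null vectors e0, einf are built.
Number of generators m = 2 + 2 = 4.
dim Cl(p,q) = 2^m = 2^4 = 16


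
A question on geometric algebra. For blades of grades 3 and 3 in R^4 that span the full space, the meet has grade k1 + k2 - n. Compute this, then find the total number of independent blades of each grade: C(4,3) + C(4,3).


Meet grade = grade(A) + grade(B) - n
= 3 + 3 - 4 = 2
C(4,3) = 4
C(4,3) = 4
dim_A + dim_B = 4 + 4 = 8


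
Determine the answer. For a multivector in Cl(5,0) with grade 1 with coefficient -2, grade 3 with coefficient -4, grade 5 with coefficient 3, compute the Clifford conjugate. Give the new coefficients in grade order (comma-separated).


Clifford conjugate sign for grade k: (-1)^(k(k+1)/2)
Grade 1: (-1)^(1*2/2) = (-1)^1 = -1, coeff -2 -> 2
Grade 3: (-1)^(3*4/2) = (-1)^6 = 1, coeff -4 -> -4
Grade 5: (-1)^(5*6/2) = (-1)^15 = -1, coeff 3 -> -3
Conjugated coefficients: 2, -4, -3


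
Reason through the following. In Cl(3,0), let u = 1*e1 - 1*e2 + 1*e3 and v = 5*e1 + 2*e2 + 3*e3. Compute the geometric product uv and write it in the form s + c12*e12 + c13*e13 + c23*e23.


In Cl(3,0): e_i^2 = 1, e_ie_j = -e_je_i for i != j.
Scalar part = u . v = 1*5 + (-1)*2 + 1*3
= 5 + (-2) + 3 = 6
e12 coeff = 1*2 - (-1)*5 = 2 - (-5) = 7
e13 coeff = 1*3 - 1*5 = 3 - 5 = -2
e23 coeff = (-1)*3 - 1*2 = -3 - 2 = -5
uv = 6 + 7*e12 - 2*e13 - 5*e23


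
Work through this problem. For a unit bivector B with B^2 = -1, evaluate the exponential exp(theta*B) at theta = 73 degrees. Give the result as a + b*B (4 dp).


For a unit bivector B with B^2 = -1, the exponential series gives
e^(theta*B) = cos(theta) + sin(theta)*B (the GA analogue of Euler's formula).
theta = 73 degrees = 1.27409 rad
cos(73 deg) = 0.2924
sin(73 deg) = 0.9563
exp(theta*B) = 0.2924 + 0.9563*B


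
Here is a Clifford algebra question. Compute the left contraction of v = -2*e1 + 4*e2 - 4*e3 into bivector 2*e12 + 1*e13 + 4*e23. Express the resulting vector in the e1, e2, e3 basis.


Left contraction v _| B = <vB>_1 (grade-1 part of the geometric product vB).
Using e1_|e12 = e2, e2_|e12 = -e1, e1_|e13 = e3, e3_|e13 = -e1, e2_|e23 = e3, e3_|e23 = -e2:
e1 coeff: -v2*b12 - v3*b13 = -(4)*(2) - (-4)*(1) = -4
e2 coeff: v1*b12 - v3*b23 = (-2)*(2) - (-4)*(4) = 12
e3 coeff: v1*b13 + v2*b23 = (-2)*(1) + (4)*(4) = 14
v _| B = -4*e1 + 12*e2 + 14*e3


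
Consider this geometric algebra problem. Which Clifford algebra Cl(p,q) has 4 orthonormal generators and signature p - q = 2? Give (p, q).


We need p + q = 4 and p - q = 2.
Adding: 2p = 4 + 2 = 6, so p = 3.
Then q = 4 - 3 = 1.
(p, q) = (3, 1)


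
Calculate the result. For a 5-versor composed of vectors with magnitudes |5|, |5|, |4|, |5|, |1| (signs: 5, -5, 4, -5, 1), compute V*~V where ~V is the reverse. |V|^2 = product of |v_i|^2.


Each vector v_i has |v_i|^2 = s_i^2
Squared scales: 5^2 = 25, (-5)^2 = 25, 4^2 = 16, (-5)^2 = 25, 1^2 = 1
|V|^2 = 25 * 25 * 16 * 25 * 1
= 250000


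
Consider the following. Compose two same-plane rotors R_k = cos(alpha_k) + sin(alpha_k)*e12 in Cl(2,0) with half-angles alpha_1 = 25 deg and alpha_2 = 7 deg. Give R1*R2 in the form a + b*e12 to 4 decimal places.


Same-plane rotors commute and their half-angles add:
R1*R2 = cos(a1 + a2) + sin(a1 + a2)*e12.
a1 + a2 = 25 + 7 = 32 deg
cos(32 deg) = 0.8480
sin(32 deg) = 0.5299
R1*R2 = 0.8480 + 0.5299*e12


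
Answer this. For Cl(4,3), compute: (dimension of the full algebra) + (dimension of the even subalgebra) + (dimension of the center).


n = 4 + 3 = 7
Total dim = 2^7 = 128
Even subalgebra dim = 2^6 = 64
n is odd, so center dim = 2
Sum = 128 + 64 + 2 = 194


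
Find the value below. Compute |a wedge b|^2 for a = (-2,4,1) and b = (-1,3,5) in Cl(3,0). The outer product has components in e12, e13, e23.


a wedge b = (a1*b2 - a2*b1)*e12 + (a1*b3 - a3*b1)*e13 + (a2*b3 - a3*b2)*e23
e12 coeff: (-2)*3 - 4*(-1) = -6 - (-4) = -2
e13 coeff: (-2)*5 - 1*(-1) = -10 - (-1) = -9
e23 coeff: 4*5 - 1*3 = 20 - 3 = 17
|a wedge b|^2 = (-2)^2 + (-9)^2 + 17^2
= 4 + 81 + 289
= 374


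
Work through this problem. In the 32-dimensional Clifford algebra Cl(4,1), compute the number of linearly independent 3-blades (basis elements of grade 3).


Number of grade-k basis blades in Cl(p,q) with n = p + q is C(n, k).
n = 4 + 1 = 5
C(5, 3) = 5! / (3! * 2!)
= 120 / (6 * 2)
= 10


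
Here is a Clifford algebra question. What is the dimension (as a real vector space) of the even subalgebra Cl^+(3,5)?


Even subalgebra dimension = 2^(n-1)
n = 3 + 5 = 8
2^(8 - 1) = 2^7 = 128
Verification: sum of C(8,k) for even k = 1 + 28 + 70 + 28 + 1 = 128
Result = 128


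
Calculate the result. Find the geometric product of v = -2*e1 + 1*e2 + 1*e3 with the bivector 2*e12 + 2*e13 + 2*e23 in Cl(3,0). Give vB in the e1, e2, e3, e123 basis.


vB has grade-1 (vector) and grade-3 (trivector) parts: vB = (v _| B) + (v ^ B).
Vector part <vB>_1:
  e1: -v2*b12 - v3*b13 = -(1)*(2) - (1)*(2) = -4
  e2: v1*b12 - v3*b23 = (-2)*(2) - (1)*(2) = -6
  e3: v1*b13 + v2*b23 = (-2)*(2) + (1)*(2) = -2
Trivector part <vB>_3:
  e123: v1*b23 - v2*b13 + v3*b12 = (-2)*(2) - (1)*(2) + (1)*(2) = -4
vB = -4*e1 - 6*e2 - 2*e3 - 4*e123


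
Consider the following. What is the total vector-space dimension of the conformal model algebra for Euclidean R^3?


The conformal model of R^3 uses Cl(4,1): the 3 Euclidean generators plus two extra orthogonal generators e+ (e+^2 = +1) and e- (e-^2 = -1), from which the null vectors e0, einf are built.
Number of generators m = 3 + 2 = 5.
dim Cl(p,q) = 2^m = 2^5 = 32


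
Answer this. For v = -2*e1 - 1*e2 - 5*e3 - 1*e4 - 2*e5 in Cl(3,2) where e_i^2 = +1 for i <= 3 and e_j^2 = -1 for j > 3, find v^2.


v^2 = sum of c_i^2 * e_i^2
Positive signature terms (e_i^2 = +1): (-2)^2 + (-1)^2 + (-5)^2 = 30
Negative signature terms (e_j^2 = -1): (-1)^2 + (-2)^2 = 5
v^2 = 30 - 5 = 25


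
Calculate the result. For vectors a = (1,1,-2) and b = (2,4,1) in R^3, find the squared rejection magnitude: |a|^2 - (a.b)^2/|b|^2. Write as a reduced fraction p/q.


|a|^2 = 1^2 + 1^2 + (-2)^2 = 6
|b|^2 = 2^2 + 4^2 + 1^2 = 21
a . b = 1*2 + 1*4 + (-2)*1 = 4
(a.b)^2 = 4^2 = 16
|rej|^2 = 6 - 16/21
= (126 - 16)/21
= 110/21
In lowest terms: 110/21


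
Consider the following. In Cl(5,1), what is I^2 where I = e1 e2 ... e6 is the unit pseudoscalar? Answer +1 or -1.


The pseudoscalar I = e1...e_n (product of all n generators) of Cl(p,q) satisfies I^2 = (-1)^(q + n(n-1)/2).
p = 5, q = 1, n = p + q = 6
n(n-1)/2 = 6 * 5 / 2 = 15
Exponent = q + n(n-1)/2 = 1 + 15 = 16
I^2 = (-1)^16 = +1


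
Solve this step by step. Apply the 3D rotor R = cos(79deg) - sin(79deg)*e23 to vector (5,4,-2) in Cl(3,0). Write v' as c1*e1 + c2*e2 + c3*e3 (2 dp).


Rotor R = cos(79deg) - sin(79deg)*e23
Rotation angle theta = 2 * 79 = 158 degrees in the e23 plane (e2 -> e3).
The component perpendicular to the plane (e1) is invariant: v'_1 = v1 = 5.00
cos(158deg) = -0.9272, sin(158deg) = 0.3746
v'_2 = v2*cos(theta) - v3*sin(theta) = 4*(-0.9272) - (-2)*0.3746 = -2.96
v'_3 = v2*sin(theta) + v3*cos(theta) = 4*0.3746 + (-2)*(-0.9272) = 3.35
v' = 5.00*e1 - 2.96*e2 + 3.35*e3


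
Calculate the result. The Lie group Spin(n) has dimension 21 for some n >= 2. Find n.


dim Spin(n) = dim so(n) = n(n-1)/2.
Solve n(n-1)/2 = 21, i.e. n^2 - n - 42 = 0.
Discriminant = 1 + 8*21 = 169
n = (1 + sqrt(169))/2 = (1 + 13)/2 = 7


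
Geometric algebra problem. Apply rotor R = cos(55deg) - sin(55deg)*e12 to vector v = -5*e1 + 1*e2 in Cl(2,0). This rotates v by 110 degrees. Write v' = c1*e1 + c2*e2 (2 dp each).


Rotor R = cos(55deg) - sin(55deg)*e12
Rotation angle theta = 2 * 55 = 110 degrees
v' = R*v*~R rotates v by theta.
cos(110deg) = -0.3420, sin(110deg) = 0.9397
v'_1 = -5*cos(110deg) - 1*sin(110deg)
= -5*(-0.3420) - 1*0.9397
= 0.77
v'_2 = -5*sin(110deg) + 1*cos(110deg)
= -5*0.9397 + 1*(-0.3420)
= -5.04
v' = 0.77*e1 - 5.04*e2


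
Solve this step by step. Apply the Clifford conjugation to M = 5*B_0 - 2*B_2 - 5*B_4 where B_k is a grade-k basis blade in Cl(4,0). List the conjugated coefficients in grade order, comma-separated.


Clifford conjugate sign for grade k: (-1)^(k(k+1)/2)
Grade 0: (-1)^(0*1/2) = (-1)^0 = 1, coeff 5 -> 5
Grade 2: (-1)^(2*3/2) = (-1)^3 = -1, coeff -2 -> 2
Grade 4: (-1)^(4*5/2) = (-1)^10 = 1, coeff -5 -> -5
Conjugated coefficients: 5, 2, -5


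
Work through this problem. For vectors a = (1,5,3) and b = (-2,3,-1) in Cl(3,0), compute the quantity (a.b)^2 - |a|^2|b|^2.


a . b = 1*(-2) + 5*3 + 3*(-1)
= -2 + 15 + (-3) = 10
|a|^2 = 1^2 + 5^2 + 3^2 = 35
|b|^2 = (-2)^2 + 3^2 + (-1)^2 = 14
(a.b)^2 = 10^2 = 100
|a|^2 * |b|^2 = 35 * 14 = 490
Result = 100 - 490 = -390


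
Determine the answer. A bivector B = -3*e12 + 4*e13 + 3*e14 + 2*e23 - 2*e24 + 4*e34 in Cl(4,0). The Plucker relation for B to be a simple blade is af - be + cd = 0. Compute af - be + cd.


Plucker relation: af - be + cd
a*f = (-3)*4 = -12
b*e = 4*(-2) = -8
c*d = 3*2 = 6
af - be + cd = -12 - (-8) + 6
= 2


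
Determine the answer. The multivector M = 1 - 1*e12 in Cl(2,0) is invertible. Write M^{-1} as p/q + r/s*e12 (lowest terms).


M = 1 - 1*e12, where e12^2 = -1.
Since M commutes with its reverse ~M = a - b*e12, M * ~M = a^2 - b^2*e12^2 = a^2 + b^2.
So M^{-1} = ~M / (a^2 + b^2) = (a - b*e12)/(a^2 + b^2).
a^2 + b^2 = 1 + 1 = 2
Scalar part = 1/2 = 1/2
Bivector coeff = 1/2 = 1/2
M^{-1} = 1/2 + 1/2*e12


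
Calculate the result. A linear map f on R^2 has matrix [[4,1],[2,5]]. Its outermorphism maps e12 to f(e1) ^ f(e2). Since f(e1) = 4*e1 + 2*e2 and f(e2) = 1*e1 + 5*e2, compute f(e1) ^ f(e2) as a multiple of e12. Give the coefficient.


The outermorphism of a linear map f sends e1^e2 to f(e1)^f(e2).
f(e1) = 4*e1 + 2*e2
f(e2) = 1*e1 + 5*e2
f(e1) ^ f(e2) = (4*e1 + 2*e2) ^ (1*e1 + 5*e2)
= 4*5*e12 + 2*1*e21
= (20 - 2)*e12
= 18*e12
Coefficient = 18


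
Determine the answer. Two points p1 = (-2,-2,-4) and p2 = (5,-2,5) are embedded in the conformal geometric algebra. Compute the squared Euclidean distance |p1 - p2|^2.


p1 - p2 = (-7, 0, -9)
|p1 - p2|^2 = (-7)^2 + 0^2 + (-9)^2
= 49 + 0 + 81
= 130


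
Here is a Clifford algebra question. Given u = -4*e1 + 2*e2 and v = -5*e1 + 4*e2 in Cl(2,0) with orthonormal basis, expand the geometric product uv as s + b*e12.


Expand: (-4*e1 + 2*e2)(-5*e1 + 4*e2)
= (-4)*(-5)*e1e1 + (-4)*4*e1e2 + 2*(-5)*e2e1 + 2*4*e2e2
Using e1^2 = e2^2 = 1, e2e1 = -e1e2:
Scalar part s = (-4)*(-5) + 2*4 = 20 + 8 = 28
Bivector part b = (-4)*4 - 2*(-5) = -16 - (-10) = -6
uv = 28 - 6*e12


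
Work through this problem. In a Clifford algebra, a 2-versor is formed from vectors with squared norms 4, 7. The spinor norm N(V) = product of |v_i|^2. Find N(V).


Spinor norm N(V) = |v1|^2 * |v2|^2 * ... * |v2|^2
= 4 * 7
Running product: 4, 28
N(V) = 28


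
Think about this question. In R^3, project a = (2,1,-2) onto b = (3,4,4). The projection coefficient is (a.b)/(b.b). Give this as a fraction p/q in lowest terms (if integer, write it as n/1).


Projection coefficient = (a . b) / (b . b)
a . b = 2*3 + 1*4 + (-2)*4
= 6 + 4 + (-8) = 2
b . b = 3^2 + 4^2 + 4^2
= 9 + 16 + 16 = 41
Coefficient = 2/41
In lowest terms: 2/41


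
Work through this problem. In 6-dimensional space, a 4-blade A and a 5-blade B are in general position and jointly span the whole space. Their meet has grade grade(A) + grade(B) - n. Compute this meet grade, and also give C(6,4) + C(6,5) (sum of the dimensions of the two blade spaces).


Meet grade = grade(A) + grade(B) - n
= 4 + 5 - 6 = 3
C(6,4) = 15
C(6,5) = 6
dim_A + dim_B = 15 + 6 = 21


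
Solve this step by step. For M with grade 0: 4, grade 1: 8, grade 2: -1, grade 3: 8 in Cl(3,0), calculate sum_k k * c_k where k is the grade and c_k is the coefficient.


Grade-weighted sum = sum of grade_k * coefficient_k
0*4 = 0
1*8 = 8
2*(-1) = -2
3*8 = 24
Total = 0 + 8 + (-2) + 24 = 30


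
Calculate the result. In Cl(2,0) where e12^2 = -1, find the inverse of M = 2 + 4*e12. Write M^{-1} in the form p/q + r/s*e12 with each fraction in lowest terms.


M = 2 + 4*e12, where e12^2 = -1.
Since M commutes with its reverse ~M = a - b*e12, M * ~M = a^2 - b^2*e12^2 = a^2 + b^2.
So M^{-1} = ~M / (a^2 + b^2) = (a - b*e12)/(a^2 + b^2).
a^2 + b^2 = 4 + 16 = 20
Scalar part = 2/20 = 1/10
Bivector coeff = -4/20 = -1/5
M^{-1} = 1/10 - 1/5*e12


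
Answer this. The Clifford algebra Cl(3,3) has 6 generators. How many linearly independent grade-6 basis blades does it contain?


Number of grade-k basis blades in Cl(p,q) with n = p + q is C(n, k).
n = 3 + 3 = 6
C(6, 6) = 6! / (6! * 0!)
= 720 / (720 * 1)
= 1


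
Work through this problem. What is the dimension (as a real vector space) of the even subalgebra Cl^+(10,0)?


Even subalgebra dimension = 2^(n-1)
n = 10 + 0 = 10
2^(10 - 1) = 2^9 = 512
Verification: sum of C(10,k) for even k = 1 + 45 + 210 + 210 + 45 + 1 = 512
Result = 512


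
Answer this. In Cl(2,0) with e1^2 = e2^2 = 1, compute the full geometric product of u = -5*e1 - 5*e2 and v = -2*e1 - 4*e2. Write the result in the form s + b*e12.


Expand: (-5*e1 - 5*e2)(-2*e1 - 4*e2)
= (-5)*(-2)*e1e1 + (-5)*(-4)*e1e2 + (-5)*(-2)*e2e1 + (-5)*(-4)*e2e2
Using e1^2 = e2^2 = 1, e2e1 = -e1e2:
Scalar part s = (-5)*(-2) + (-5)*(-4) = 10 + 20 = 30
Bivector part b = (-5)*(-4) - (-5)*(-2) = 20 - 10 = 10
uv = 30 + 10*e12


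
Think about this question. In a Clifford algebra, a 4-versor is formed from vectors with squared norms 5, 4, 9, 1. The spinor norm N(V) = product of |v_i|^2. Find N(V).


Spinor norm N(V) = |v1|^2 * |v2|^2 * ... * |v4|^2
= 5 * 4 * 9 * 1
Running product: 5, 20, 180, 180
N(V) = 180


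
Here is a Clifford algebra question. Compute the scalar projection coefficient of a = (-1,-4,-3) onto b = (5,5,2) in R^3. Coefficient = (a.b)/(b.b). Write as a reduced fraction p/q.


Projection coefficient = (a . b) / (b . b)
a . b = (-1)*5 + (-4)*5 + (-3)*2
= -5 + (-20) + (-6) = -31
b . b = 5^2 + 5^2 + 2^2
= 25 + 25 + 4 = 54
Coefficient = -31/54
In lowest terms: -31/54


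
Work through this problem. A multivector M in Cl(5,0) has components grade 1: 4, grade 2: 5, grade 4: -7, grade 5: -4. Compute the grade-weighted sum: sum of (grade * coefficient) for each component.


Grade-weighted sum = sum of grade_k * coefficient_k
1*4 = 4
2*5 = 10
4*(-7) = -28
5*(-4) = -20
Total = 4 + 10 + (-28) + (-20) = -34


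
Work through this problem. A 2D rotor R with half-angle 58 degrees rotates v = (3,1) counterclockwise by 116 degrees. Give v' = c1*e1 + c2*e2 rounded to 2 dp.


Rotor R = cos(58deg) - sin(58deg)*e12
Rotation angle theta = 2 * 58 = 116 degrees
v' = R*v*~R rotates v by theta.
cos(116deg) = -0.4384, sin(116deg) = 0.8988
v'_1 = 3*cos(116deg) - 1*sin(116deg)
= 3*(-0.4384) - 1*0.8988
= -2.21
v'_2 = 3*sin(116deg) + 1*cos(116deg)
= 3*0.8988 + 1*(-0.4384)
= 2.26
v' = -2.21*e1 + 2.26*e2


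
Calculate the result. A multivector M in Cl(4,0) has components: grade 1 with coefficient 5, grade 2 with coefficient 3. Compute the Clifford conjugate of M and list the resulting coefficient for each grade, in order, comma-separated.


Clifford conjugate sign for grade k: (-1)^(k(k+1)/2)
Grade 1: (-1)^(1*2/2) = (-1)^1 = -1, coeff 5 -> -5
Grade 2: (-1)^(2*3/2) = (-1)^3 = -1, coeff 3 -> -3
Conjugated coefficients: -5, -3


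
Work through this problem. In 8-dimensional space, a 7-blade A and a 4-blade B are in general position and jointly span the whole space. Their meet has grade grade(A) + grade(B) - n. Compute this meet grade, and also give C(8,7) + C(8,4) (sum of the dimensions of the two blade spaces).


Meet grade = grade(A) + grade(B) - n
= 7 + 4 - 8 = 3
C(8,7) = 8
C(8,4) = 70
dim_A + dim_B = 8 + 70 = 78


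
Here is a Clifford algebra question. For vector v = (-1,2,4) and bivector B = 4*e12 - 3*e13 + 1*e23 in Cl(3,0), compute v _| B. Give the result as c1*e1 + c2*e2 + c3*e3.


Left contraction v _| B = <vB>_1 (grade-1 part of the geometric product vB).
Using e1_|e12 = e2, e2_|e12 = -e1, e1_|e13 = e3, e3_|e13 = -e1, e2_|e23 = e3, e3_|e23 = -e2:
e1 coeff: -v2*b12 - v3*b13 = -(2)*(4) - (4)*(-3) = 4
e2 coeff: v1*b12 - v3*b23 = (-1)*(4) - (4)*(1) = -8
e3 coeff: v1*b13 + v2*b23 = (-1)*(-3) + (2)*(1) = 5
v _| B = 4*e1 - 8*e2 + 5*e3


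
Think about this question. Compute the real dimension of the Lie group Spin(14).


Spin(n) double-covers SO(n); both have Lie algebra so(n) of dimension n(n-1)/2.
n = 14
n(n-1) = 14 * 13 = 182
dim Spin(14) = 182/2 = 91


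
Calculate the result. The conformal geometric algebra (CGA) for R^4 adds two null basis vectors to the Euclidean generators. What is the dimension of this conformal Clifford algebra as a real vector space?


The conformal model of R^4 uses Cl(5,1): the 4 Euclidean generators plus two extra orthogonal generators e+ (e+^2 = +1) and e- (e-^2 = -1), from which the null vectors e0, einf are built.
Number of generators m = 4 + 2 = 6.
dim Cl(p,q) = 2^m = 2^6 = 64


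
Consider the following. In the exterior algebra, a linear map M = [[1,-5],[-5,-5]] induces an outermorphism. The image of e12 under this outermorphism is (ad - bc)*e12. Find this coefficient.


The outermorphism of a linear map f sends e1^e2 to f(e1)^f(e2).
f(e1) = 1*e1 - 5*e2
f(e2) = -5*e1 - 5*e2
f(e1) ^ f(e2) = (1*e1 - 5*e2) ^ (-5*e1 - 5*e2)
= 1*(-5)*e12 + (-5)*(-5)*e21
= (-5 - 25)*e12
= -30*e12
Coefficient = -30


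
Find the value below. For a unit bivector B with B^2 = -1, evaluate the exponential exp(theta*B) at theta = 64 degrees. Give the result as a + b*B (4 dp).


For a unit bivector B with B^2 = -1, the exponential series gives
e^(theta*B) = cos(theta) + sin(theta)*B (the GA analogue of Euler's formula).
theta = 64 degrees = 1.117011 rad
cos(64 deg) = 0.4384
sin(64 deg) = 0.8988
exp(theta*B) = 0.4384 + 0.8988*B


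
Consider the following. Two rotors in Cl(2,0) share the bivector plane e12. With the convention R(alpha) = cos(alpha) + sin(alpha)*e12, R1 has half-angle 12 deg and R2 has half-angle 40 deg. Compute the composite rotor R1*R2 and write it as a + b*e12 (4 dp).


Same-plane rotors commute and their half-angles add:
R1*R2 = cos(a1 + a2) + sin(a1 + a2)*e12.
a1 + a2 = 12 + 40 = 52 deg
cos(52 deg) = 0.6157
sin(52 deg) = 0.7880
R1*R2 = 0.6157 + 0.7880*e12


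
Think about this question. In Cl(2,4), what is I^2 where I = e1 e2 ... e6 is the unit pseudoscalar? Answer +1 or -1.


The pseudoscalar I = e1...e_n (product of all n generators) of Cl(p,q) satisfies I^2 = (-1)^(q + n(n-1)/2).
p = 2, q = 4, n = p + q = 6
n(n-1)/2 = 6 * 5 / 2 = 15
Exponent = q + n(n-1)/2 = 4 + 15 = 19
I^2 = (-1)^19 = -1


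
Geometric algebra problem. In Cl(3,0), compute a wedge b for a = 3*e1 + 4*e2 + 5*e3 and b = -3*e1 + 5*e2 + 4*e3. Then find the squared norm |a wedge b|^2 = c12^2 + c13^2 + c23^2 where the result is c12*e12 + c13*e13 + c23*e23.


a wedge b = (a1*b2 - a2*b1)*e12 + (a1*b3 - a3*b1)*e13 + (a2*b3 - a3*b2)*e23
e12 coeff: 3*5 - 4*(-3) = 15 - (-12) = 27
e13 coeff: 3*4 - 5*(-3) = 12 - (-15) = 27
e23 coeff: 4*4 - 5*5 = 16 - 25 = -9
|a wedge b|^2 = 27^2 + 27^2 + (-9)^2
= 729 + 729 + 81
= 1539


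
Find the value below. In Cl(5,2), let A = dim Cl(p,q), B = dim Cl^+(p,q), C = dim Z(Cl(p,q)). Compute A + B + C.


n = 5 + 2 = 7
Total dim = 2^7 = 128
Even subalgebra dim = 2^6 = 64
n is odd, so center dim = 2
Sum = 128 + 64 + 2 = 194


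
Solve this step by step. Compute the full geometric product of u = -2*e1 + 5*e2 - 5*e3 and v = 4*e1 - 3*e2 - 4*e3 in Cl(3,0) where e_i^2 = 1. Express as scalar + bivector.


In Cl(3,0): e_i^2 = 1, e_ie_j = -e_je_i for i != j.
Scalar part = u . v = (-2)*4 + 5*(-3) + (-5)*(-4)
= -8 + (-15) + 20 = -3
e12 coeff = (-2)*(-3) - 5*4 = 6 - 20 = -14
e13 coeff = (-2)*(-4) - (-5)*4 = 8 - (-20) = 28
e23 coeff = 5*(-4) - (-5)*(-3) = -20 - 15 = -35
uv = -3 - 14*e12 + 28*e13 - 35*e23


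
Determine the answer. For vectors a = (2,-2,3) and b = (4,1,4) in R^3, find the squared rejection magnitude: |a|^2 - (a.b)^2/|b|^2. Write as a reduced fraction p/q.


|a|^2 = 2^2 + (-2)^2 + 3^2 = 17
|b|^2 = 4^2 + 1^2 + 4^2 = 33
a . b = 2*4 + (-2)*1 + 3*4 = 18
(a.b)^2 = 18^2 = 324
|rej|^2 = 17 - 324/33
= (561 - 324)/33
= 237/33
In lowest terms: 79/11


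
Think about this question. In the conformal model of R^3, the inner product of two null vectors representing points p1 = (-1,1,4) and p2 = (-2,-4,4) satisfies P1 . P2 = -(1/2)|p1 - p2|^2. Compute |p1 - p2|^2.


p1 - p2 = (1, 5, 0)
|p1 - p2|^2 = 1^2 + 5^2 + 0^2
= 1 + 25 + 0
= 26


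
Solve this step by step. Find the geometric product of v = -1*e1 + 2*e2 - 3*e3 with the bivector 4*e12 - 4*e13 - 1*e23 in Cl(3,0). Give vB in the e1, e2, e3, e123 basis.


vB has grade-1 (vector) and grade-3 (trivector) parts: vB = (v _| B) + (v ^ B).
Vector part <vB>_1:
  e1: -v2*b12 - v3*b13 = -(2)*(4) - (-3)*(-4) = -20
  e2: v1*b12 - v3*b23 = (-1)*(4) - (-3)*(-1) = -7
  e3: v1*b13 + v2*b23 = (-1)*(-4) + (2)*(-1) = 2
Trivector part <vB>_3:
  e123: v1*b23 - v2*b13 + v3*b12 = (-1)*(-1) - (2)*(-4) + (-3)*(4) = -3
vB = -20*e1 - 7*e2 + 2*e3 - 3*e123


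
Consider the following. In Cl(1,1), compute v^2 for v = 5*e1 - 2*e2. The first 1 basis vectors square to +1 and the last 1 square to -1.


v^2 = sum of c_i^2 * e_i^2
Positive signature terms (e_i^2 = +1): 5^2 = 25
Negative signature terms (e_j^2 = -1): (-2)^2 = 4
v^2 = 25 - 4 = 21


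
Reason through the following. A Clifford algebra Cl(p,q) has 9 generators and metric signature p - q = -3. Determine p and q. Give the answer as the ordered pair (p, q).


We need p + q = 9 and p - q = -3.
Adding: 2p = 9 + (-3) = 6, so p = 3.
Then q = 9 - 3 = 6.
(p, q) = (3, 6)


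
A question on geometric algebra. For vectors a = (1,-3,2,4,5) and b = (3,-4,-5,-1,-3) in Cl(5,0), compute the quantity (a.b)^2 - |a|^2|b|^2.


a . b = 1*3 + (-3)*(-4) + 2*(-5) + 4*(-1) + 5*(-3)
= 3 + 12 + (-10) + (-4) + (-15) = -14
|a|^2 = 1^2 + (-3)^2 + 2^2 + 4^2 + 5^2 = 55
|b|^2 = 3^2 + (-4)^2 + (-5)^2 + (-1)^2 + (-3)^2 = 60
(a.b)^2 = (-14)^2 = 196
|a|^2 * |b|^2 = 55 * 60 = 3300
Result = 196 - 3300 = -3104


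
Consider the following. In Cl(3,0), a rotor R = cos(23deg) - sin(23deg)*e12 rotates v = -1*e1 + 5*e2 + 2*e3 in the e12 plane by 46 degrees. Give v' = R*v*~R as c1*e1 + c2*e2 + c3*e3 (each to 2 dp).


Rotor R = cos(23deg) - sin(23deg)*e12
Rotation angle theta = 2 * 23 = 46 degrees in the e12 plane (e1 -> e2).
The component perpendicular to the plane (e3) is invariant: v'_3 = v3 = 2.00
cos(46deg) = 0.6947, sin(46deg) = 0.7193
v'_1 = v1*cos(theta) - v2*sin(theta) = -1*0.6947 - 5*0.7193 = -4.29
v'_2 = v1*sin(theta) + v2*cos(theta) = -1*0.7193 + 5*0.6947 = 2.75
v' = -4.29*e1 + 2.75*e2 + 2.00*e3


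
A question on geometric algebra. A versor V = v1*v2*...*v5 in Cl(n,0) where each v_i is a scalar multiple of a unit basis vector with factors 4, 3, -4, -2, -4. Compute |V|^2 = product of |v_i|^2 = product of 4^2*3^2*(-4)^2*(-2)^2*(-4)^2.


Each vector v_i has |v_i|^2 = s_i^2
Squared scales: 4^2 = 16, 3^2 = 9, (-4)^2 = 16, (-2)^2 = 4, (-4)^2 = 16
|V|^2 = 16 * 9 * 16 * 4 * 16
= 147456


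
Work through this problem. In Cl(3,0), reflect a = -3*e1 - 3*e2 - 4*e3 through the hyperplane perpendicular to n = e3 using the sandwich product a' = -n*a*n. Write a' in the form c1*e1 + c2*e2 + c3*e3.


Reflection formula: a' = -n*a*n, with n = e3 (unit vector, n^2 = 1).
For reflection through hyperplane perp to e3:
The component along e3 flips sign, others stay.
a = (-3, -3, -4)
a' = (-3, -3, 4)
a' = -3*e1 - 3*e2 + 4*e3


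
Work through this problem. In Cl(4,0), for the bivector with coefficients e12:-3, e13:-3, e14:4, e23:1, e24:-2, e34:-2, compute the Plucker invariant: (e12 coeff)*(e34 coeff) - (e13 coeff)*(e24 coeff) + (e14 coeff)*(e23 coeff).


Plucker relation: af - be + cd
a*f = (-3)*(-2) = 6
b*e = (-3)*(-2) = 6
c*d = 4*1 = 4
af - be + cd = 6 - 6 + 4
= 4


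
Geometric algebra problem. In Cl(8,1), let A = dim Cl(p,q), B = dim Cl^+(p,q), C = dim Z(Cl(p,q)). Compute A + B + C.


n = 8 + 1 = 9
Total dim = 2^9 = 512
Even subalgebra dim = 2^8 = 256
n is odd, so center dim = 2
Sum = 512 + 256 + 2 = 770


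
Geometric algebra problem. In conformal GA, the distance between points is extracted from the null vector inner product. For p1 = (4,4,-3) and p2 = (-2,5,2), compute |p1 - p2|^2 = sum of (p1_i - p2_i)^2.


p1 - p2 = (6, -1, -5)
|p1 - p2|^2 = 6^2 + (-1)^2 + (-5)^2
= 36 + 1 + 25
= 62


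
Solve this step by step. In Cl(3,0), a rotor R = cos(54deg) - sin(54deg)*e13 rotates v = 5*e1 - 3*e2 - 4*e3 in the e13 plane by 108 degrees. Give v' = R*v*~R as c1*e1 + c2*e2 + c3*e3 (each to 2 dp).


Rotor R = cos(54deg) - sin(54deg)*e13
Rotation angle theta = 2 * 54 = 108 degrees in the e13 plane (e1 -> e3).
The component perpendicular to the plane (e2) is invariant: v'_2 = v2 = -3.00
cos(108deg) = -0.3090, sin(108deg) = 0.9511
v'_1 = v1*cos(theta) - v3*sin(theta) = 5*(-0.3090) - (-4)*0.9511 = 2.26
v'_3 = v1*sin(theta) + v3*cos(theta) = 5*0.9511 + (-4)*(-0.3090) = 5.99
v' = 2.26*e1 - 3.00*e2 + 5.99*e3


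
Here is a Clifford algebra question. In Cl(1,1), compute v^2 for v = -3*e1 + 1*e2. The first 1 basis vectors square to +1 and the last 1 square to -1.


v^2 = sum of c_i^2 * e_i^2
Positive signature terms (e_i^2 = +1): (-3)^2 = 9
Negative signature terms (e_j^2 = -1): 1^2 = 1
v^2 = 9 - 1 = 8


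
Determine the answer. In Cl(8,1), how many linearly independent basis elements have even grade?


Even subalgebra dimension = 2^(n-1)
n = 8 + 1 = 9
2^(9 - 1) = 2^8 = 256
Verification: sum of C(9,k) for even k = 1 + 36 + 126 + 84 + 9 = 256
Result = 256


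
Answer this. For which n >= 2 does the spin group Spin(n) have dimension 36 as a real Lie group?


dim Spin(n) = dim so(n) = n(n-1)/2.
Solve n(n-1)/2 = 36, i.e. n^2 - n - 72 = 0.
Discriminant = 1 + 8*36 = 289
n = (1 + sqrt(289))/2 = (1 + 17)/2 = 9


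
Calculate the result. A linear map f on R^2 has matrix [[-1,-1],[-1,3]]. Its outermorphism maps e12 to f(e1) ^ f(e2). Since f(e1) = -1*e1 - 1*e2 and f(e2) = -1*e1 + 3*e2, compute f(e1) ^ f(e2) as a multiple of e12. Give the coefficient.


The outermorphism of a linear map f sends e1^e2 to f(e1)^f(e2).
f(e1) = -1*e1 - 1*e2
f(e2) = -1*e1 + 3*e2
f(e1) ^ f(e2) = (-1*e1 - 1*e2) ^ (-1*e1 + 3*e2)
= (-1)*3*e12 + (-1)*(-1)*e21
= (-3 - 1)*e12
= -4*e12
Coefficient = -4


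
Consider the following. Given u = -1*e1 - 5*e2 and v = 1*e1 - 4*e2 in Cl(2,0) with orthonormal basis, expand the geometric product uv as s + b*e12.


Expand: (-1*e1 - 5*e2)(1*e1 - 4*e2)
= (-1)*1*e1e1 + (-1)*(-4)*e1e2 + (-5)*1*e2e1 + (-5)*(-4)*e2e2
Using e1^2 = e2^2 = 1, e2e1 = -e1e2:
Scalar part s = (-1)*1 + (-5)*(-4) = -1 + 20 = 19
Bivector part b = (-1)*(-4) - (-5)*1 = 4 - (-5) = 9
uv = 19 + 9*e12


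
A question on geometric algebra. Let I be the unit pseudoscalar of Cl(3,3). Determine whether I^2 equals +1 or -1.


The pseudoscalar I = e1...e_n (product of all n generators) of Cl(p,q) satisfies I^2 = (-1)^(q + n(n-1)/2).
p = 3, q = 3, n = p + q = 6
n(n-1)/2 = 6 * 5 / 2 = 15
Exponent = q + n(n-1)/2 = 3 + 15 = 18
I^2 = (-1)^18 = +1


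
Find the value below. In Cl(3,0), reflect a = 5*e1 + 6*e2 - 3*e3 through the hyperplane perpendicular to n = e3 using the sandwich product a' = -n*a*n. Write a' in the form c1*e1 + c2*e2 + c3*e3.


Reflection formula: a' = -n*a*n, with n = e3 (unit vector, n^2 = 1).
For reflection through hyperplane perp to e3:
The component along e3 flips sign, others stay.
a = (5, 6, -3)
a' = (5, 6, 3)
a' = 5*e1 + 6*e2 + 3*e3


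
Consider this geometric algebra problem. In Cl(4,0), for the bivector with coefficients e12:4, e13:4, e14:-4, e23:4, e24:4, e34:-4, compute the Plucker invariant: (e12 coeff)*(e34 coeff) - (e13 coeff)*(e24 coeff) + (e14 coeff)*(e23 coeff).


Plucker relation: af - be + cd
a*f = 4*(-4) = -16
b*e = 4*4 = 16
c*d = (-4)*4 = -16
af - be + cd = -16 - 16 + (-16)
= -48


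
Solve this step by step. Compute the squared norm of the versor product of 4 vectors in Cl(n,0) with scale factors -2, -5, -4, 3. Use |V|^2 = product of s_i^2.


Each vector v_i has |v_i|^2 = s_i^2
Squared scales: (-2)^2 = 4, (-5)^2 = 25, (-4)^2 = 16, 3^2 = 9
|V|^2 = 4 * 25 * 16 * 9
= 14400


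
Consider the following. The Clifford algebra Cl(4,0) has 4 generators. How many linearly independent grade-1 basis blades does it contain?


Number of grade-k basis blades in Cl(p,q) with n = p + q is C(n, k).
n = 4 + 0 = 4
C(4, 1) = 4! / (1! * 3!)
= 24 / (1 * 6)
= 4


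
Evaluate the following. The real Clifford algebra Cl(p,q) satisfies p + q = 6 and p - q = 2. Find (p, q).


We need p + q = 6 and p - q = 2.
Adding: 2p = 6 + 2 = 8, so p = 4.
Then q = 6 - 4 = 2.
(p, q) = (4, 2)


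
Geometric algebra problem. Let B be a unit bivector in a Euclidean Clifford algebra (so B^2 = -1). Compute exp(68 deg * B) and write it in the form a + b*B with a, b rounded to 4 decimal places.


For a unit bivector B with B^2 = -1, the exponential series gives
e^(theta*B) = cos(theta) + sin(theta)*B (the GA analogue of Euler's formula).
theta = 68 degrees = 1.186824 rad
cos(68 deg) = 0.3746
sin(68 deg) = 0.9272
exp(theta*B) = 0.3746 + 0.9272*B


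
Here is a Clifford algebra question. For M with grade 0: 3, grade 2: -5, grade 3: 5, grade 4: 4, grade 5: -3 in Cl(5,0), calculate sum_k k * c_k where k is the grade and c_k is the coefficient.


Grade-weighted sum = sum of grade_k * coefficient_k
0*3 = 0
2*(-5) = -10
3*5 = 15
4*4 = 16
5*(-3) = -15
Total = 0 + (-10) + 15 + 16 + (-15) = 6


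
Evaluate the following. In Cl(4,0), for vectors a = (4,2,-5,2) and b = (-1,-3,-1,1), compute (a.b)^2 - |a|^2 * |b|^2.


a . b = 4*(-1) + 2*(-3) + (-5)*(-1) + 2*1
= -4 + (-6) + 5 + 2 = -3
|a|^2 = 4^2 + 2^2 + (-5)^2 + 2^2 = 49
|b|^2 = (-1)^2 + (-3)^2 + (-1)^2 + 1^2 = 12
(a.b)^2 = (-3)^2 = 9
|a|^2 * |b|^2 = 49 * 12 = 588
Result = 9 - 588 = -579


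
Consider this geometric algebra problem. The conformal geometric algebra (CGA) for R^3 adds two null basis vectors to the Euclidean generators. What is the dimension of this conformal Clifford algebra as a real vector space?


The conformal model of R^3 uses Cl(4,1): the 3 Euclidean generators plus two extra orthogonal generators e+ (e+^2 = +1) and e- (e-^2 = -1), from which the null vectors e0, einf are built.
Number of generators m = 3 + 2 = 5.
dim Cl(p,q) = 2^m = 2^5 = 32


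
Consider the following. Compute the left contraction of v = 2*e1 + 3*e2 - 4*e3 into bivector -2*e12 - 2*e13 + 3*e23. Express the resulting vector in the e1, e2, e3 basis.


Left contraction v _| B = <vB>_1 (grade-1 part of the geometric product vB).
Using e1_|e12 = e2, e2_|e12 = -e1, e1_|e13 = e3, e3_|e13 = -e1, e2_|e23 = e3, e3_|e23 = -e2:
e1 coeff: -v2*b12 - v3*b13 = -(3)*(-2) - (-4)*(-2) = -2
e2 coeff: v1*b12 - v3*b23 = (2)*(-2) - (-4)*(3) = 8
e3 coeff: v1*b13 + v2*b23 = (2)*(-2) + (3)*(3) = 5
v _| B = -2*e1 + 8*e2 + 5*e3


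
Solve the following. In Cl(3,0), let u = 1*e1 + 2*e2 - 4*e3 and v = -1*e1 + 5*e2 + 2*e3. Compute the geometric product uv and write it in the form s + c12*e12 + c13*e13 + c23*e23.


In Cl(3,0): e_i^2 = 1, e_ie_j = -e_je_i for i != j.
Scalar part = u . v = 1*(-1) + 2*5 + (-4)*2
= -1 + 10 + (-8) = 1
e12 coeff = 1*5 - 2*(-1) = 5 - (-2) = 7
e13 coeff = 1*2 - (-4)*(-1) = 2 - 4 = -2
e23 coeff = 2*2 - (-4)*5 = 4 - (-20) = 24
uv = 1 + 7*e12 - 2*e13 + 24*e23


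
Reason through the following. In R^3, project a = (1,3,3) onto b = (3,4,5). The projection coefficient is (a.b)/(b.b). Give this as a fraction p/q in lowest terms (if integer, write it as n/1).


Projection coefficient = (a . b) / (b . b)
a . b = 1*3 + 3*4 + 3*5
= 3 + 12 + 15 = 30
b . b = 3^2 + 4^2 + 5^2
= 9 + 16 + 25 = 50
Coefficient = 30/50
In lowest terms: 3/5


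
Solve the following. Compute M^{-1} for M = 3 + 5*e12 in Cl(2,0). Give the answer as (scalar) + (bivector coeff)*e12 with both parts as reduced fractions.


M = 3 + 5*e12, where e12^2 = -1.
Since M commutes with its reverse ~M = a - b*e12, M * ~M = a^2 - b^2*e12^2 = a^2 + b^2.
So M^{-1} = ~M / (a^2 + b^2) = (a - b*e12)/(a^2 + b^2).
a^2 + b^2 = 9 + 25 = 34
Scalar part = 3/34 = 3/34
Bivector coeff = -5/34 = -5/34
M^{-1} = 3/34 - 5/34*e12


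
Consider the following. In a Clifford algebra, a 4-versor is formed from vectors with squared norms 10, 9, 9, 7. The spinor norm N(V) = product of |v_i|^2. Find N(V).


Spinor norm N(V) = |v1|^2 * |v2|^2 * ... * |v4|^2
= 10 * 9 * 9 * 7
Running product: 10, 90, 810, 5670
N(V) = 5670


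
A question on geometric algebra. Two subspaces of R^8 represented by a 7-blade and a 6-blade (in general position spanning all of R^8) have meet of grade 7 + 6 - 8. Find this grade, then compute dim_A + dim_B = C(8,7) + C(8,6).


Meet grade = grade(A) + grade(B) - n
= 7 + 6 - 8 = 5
C(8,7) = 8
C(8,6) = 28
dim_A + dim_B = 8 + 28 = 36


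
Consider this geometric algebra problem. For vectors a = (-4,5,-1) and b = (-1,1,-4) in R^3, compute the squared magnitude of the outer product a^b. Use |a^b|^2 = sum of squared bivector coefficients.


a wedge b = (a1*b2 - a2*b1)*e12 + (a1*b3 - a3*b1)*e13 + (a2*b3 - a3*b2)*e23
e12 coeff: (-4)*1 - 5*(-1) = -4 - (-5) = 1
e13 coeff: (-4)*(-4) - (-1)*(-1) = 16 - 1 = 15
e23 coeff: 5*(-4) - (-1)*1 = -20 - (-1) = -19
|a wedge b|^2 = 1^2 + 15^2 + (-19)^2
= 1 + 225 + 361
= 587


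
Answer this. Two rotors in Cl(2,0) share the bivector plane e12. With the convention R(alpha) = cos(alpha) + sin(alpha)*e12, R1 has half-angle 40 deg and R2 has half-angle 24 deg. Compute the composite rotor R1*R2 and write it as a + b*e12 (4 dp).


Same-plane rotors commute and their half-angles add:
R1*R2 = cos(a1 + a2) + sin(a1 + a2)*e12.
a1 + a2 = 40 + 24 = 64 deg
cos(64 deg) = 0.4384
sin(64 deg) = 0.8988
R1*R2 = 0.4384 + 0.8988*e12


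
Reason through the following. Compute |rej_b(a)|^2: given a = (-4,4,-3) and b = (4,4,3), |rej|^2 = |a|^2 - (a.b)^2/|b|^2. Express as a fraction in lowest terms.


|a|^2 = (-4)^2 + 4^2 + (-3)^2 = 41
|b|^2 = 4^2 + 4^2 + 3^2 = 41
a . b = (-4)*4 + 4*4 + (-3)*3 = -9
(a.b)^2 = (-9)^2 = 81
|rej|^2 = 41 - 81/41
= (1681 - 81)/41
= 1600/41
In lowest terms: 1600/41


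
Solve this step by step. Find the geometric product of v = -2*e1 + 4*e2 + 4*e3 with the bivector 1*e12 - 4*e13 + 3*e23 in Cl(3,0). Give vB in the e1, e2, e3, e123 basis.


vB has grade-1 (vector) and grade-3 (trivector) parts: vB = (v _| B) + (v ^ B).
Vector part <vB>_1:
  e1: -v2*b12 - v3*b13 = -(4)*(1) - (4)*(-4) = 12
  e2: v1*b12 - v3*b23 = (-2)*(1) - (4)*(3) = -14
  e3: v1*b13 + v2*b23 = (-2)*(-4) + (4)*(3) = 20
Trivector part <vB>_3:
  e123: v1*b23 - v2*b13 + v3*b12 = (-2)*(3) - (4)*(-4) + (4)*(1) = 14
vB = 12*e1 - 14*e2 + 20*e3 + 14*e123


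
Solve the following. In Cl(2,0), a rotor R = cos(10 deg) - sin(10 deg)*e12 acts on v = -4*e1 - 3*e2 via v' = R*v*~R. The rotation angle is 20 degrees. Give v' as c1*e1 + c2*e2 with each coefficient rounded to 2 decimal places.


Rotor R = cos(10deg) - sin(10deg)*e12
Rotation angle theta = 2 * 10 = 20 degrees
v' = R*v*~R rotates v by theta.
cos(20deg) = 0.9397, sin(20deg) = 0.3420
v'_1 = -4*cos(20deg) - (-3)*sin(20deg)
= -4*0.9397 - (-3)*0.3420
= -2.73
v'_2 = -4*sin(20deg) + (-3)*cos(20deg)
= -4*0.3420 + (-3)*0.9397
= -4.19
v' = -2.73*e1 - 4.19*e2
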